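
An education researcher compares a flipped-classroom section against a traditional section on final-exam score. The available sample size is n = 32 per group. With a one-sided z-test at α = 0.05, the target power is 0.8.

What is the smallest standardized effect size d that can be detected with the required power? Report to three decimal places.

Need Φ(δ − 1.645) = 0.8, so δ = 1.645 + 0.842 = 2.486.
δ = d·√(n/2) ⇒ d = δ/√(n/2) = 2.486/√(32/2) = 0.6216.

d ≈ 0.622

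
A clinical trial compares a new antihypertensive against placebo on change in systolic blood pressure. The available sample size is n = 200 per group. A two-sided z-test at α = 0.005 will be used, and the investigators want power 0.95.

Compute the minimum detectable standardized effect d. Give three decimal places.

d ≈ 0.445

Required noncentrality: δ = z_{0.0025} + z_{0.05} = 2.807 + 1.645 = 4.452.
(Lower-tail contribution to power is negligible for δ > 0.)
δ = d·√(n/2) ⇒ d = δ/√(n/2) = 4.452/√(200/2) = 0.4452.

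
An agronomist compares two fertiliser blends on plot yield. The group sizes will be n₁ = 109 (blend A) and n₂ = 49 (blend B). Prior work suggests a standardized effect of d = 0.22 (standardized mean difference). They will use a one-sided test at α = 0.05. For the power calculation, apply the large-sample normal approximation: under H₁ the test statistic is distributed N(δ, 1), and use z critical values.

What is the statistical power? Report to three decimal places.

Power ≈ 0.357

Noncentrality parameter: δ = d / √(1/n₁ + 1/n₂) = 0.22 / √(1/109 + 1/49) = 1.2791
Critical value for a one-sided test at α = 0.05: z_α = 1.645.
Power = P(Z > 1.645 − δ) = Φ(-0.366) = 0.3573.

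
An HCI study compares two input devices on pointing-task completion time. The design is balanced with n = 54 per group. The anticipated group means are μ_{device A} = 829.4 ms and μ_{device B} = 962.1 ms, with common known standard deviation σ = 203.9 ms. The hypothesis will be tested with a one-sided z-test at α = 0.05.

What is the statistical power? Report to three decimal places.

Power ≈ 0.959

Standardized effect: d = |μ_{device A} − μ_{device B}| / σ = |829.4 − 962.1| / 203.9 = 0.6508
Noncentrality parameter: λ = d·√(n/2) = 0.6508 × √(54/2) = 3.3817
One-sided α = 0.05 → critical value z_{0.05} = 1.645.
Power = P(Z > 1.645 − λ) = Φ(1.737) = 0.9588.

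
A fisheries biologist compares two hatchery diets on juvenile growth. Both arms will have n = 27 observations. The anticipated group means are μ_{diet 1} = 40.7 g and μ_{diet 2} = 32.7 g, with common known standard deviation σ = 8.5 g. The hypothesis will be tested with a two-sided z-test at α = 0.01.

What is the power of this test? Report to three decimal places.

Power ≈ 0.811

Standardized effect: d = |μ_{diet 1} − μ_{diet 2}| / σ = |40.7 − 32.7| / 8.5 = 0.9412
Noncentrality parameter: δ = d·√(n/2) = 0.9412 × √(27/2) = 3.4581
Two-sided α = 0.01 → critical value z_{0.005} = 2.576.
Power = Φ(δ − 2.576) + Φ(−δ − 2.576) = Φ(0.882) + Φ(-6.034) = 0.8112 + 0.0000 = 0.8112.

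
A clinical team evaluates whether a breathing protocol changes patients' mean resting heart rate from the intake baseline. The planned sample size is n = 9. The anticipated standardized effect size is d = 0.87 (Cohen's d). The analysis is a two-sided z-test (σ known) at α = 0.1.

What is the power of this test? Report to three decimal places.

Power ≈ 0.833

Noncentrality parameter: δ = d·√n = 0.87 × √9 = 2.6100
Critical value for a two-sided test at α = 0.1: z_{α/2} = 1.645.
Power = Φ(δ − 1.645) + Φ(−δ − 1.645) = Φ(0.965) + Φ(-4.255) = 0.8328 + 0.0000 = 0.8328.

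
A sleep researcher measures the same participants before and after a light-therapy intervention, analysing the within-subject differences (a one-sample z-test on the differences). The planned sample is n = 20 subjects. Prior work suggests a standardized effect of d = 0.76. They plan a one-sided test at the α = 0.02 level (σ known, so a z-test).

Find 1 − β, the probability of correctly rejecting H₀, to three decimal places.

Power ≈ 0.911

Noncentrality parameter: δ = d·√n = 0.76 × √20 = 3.3988
Critical value for a one-sided test at α = 0.02: z_α = 2.054.
Power = P(Z > 2.054 − δ) = Φ(1.345) = 0.9107.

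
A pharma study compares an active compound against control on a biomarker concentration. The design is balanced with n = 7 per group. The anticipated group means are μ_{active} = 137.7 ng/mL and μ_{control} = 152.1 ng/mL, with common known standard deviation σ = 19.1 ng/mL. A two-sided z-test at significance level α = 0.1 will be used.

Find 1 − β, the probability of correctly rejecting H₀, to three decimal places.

Power ≈ 0.408

Standardized effect: d = |μ_{active} − μ_{control}| / σ = |137.7 − 152.1| / 19.1 = 0.7539
Noncentrality parameter: δ = d·√(n/2) = 0.7539 × √(7/2) = 1.4105
Two-sided α = 0.1 → critical value z_{0.05} = 1.645.
Power = Φ(δ − 1.645) + Φ(−δ − 1.645) = Φ(-0.234) + Φ(-3.055) = 0.4073 + 0.0011 = 0.4085.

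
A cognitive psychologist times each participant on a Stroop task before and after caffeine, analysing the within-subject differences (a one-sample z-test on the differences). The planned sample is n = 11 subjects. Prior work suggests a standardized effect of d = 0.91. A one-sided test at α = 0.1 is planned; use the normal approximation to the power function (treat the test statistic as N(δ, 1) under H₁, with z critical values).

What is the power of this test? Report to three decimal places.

Power ≈ 0.959

Noncentrality parameter: δ = d·√n = 0.91 × √11 = 3.0181
Critical value for a one-sided test at α = 0.1: z_α = 1.282.
Power = P(Z > 1.282 − δ) = Φ(1.737) = 0.9588.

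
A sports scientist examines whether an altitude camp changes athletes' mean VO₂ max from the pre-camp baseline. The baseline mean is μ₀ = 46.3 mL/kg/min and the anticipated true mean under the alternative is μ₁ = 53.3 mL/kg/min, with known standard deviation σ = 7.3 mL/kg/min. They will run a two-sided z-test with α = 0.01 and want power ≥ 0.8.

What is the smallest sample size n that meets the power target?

n = 13

Standardized effect: d = |μ₁ − μ₀| / σ = |53.3 − 46.3| / 7.3 = 0.9589
Set Φ(δ − 2.576) = 0.8; then δ − 2.576 = Φ⁻¹(0.8) = 0.842, giving δ = 3.417.
(The Φ(−δ − z_{α/2}) term is vanishingly small for δ > 0 and is dropped in the standard sample-size formula.)
δ = d·√n ⇒ n = (δ/d)² = (3.417 / 0.9589)² = 12.70.
Rounding up, n = 13.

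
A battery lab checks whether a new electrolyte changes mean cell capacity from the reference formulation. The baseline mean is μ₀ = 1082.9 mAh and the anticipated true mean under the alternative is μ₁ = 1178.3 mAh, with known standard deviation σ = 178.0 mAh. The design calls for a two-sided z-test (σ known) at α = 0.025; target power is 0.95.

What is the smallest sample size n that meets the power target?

n = 53

Standardized effect: d = |μ₁ − μ₀| / σ = |1178.3 − 1082.9| / 178.0 = 0.5360
Set Φ(δ − 2.241) = 0.95; then δ − 2.241 = Φ⁻¹(0.95) = 1.645, giving δ = 3.886.
(The Φ(−δ − z_{α/2}) term is vanishingly small for δ > 0 and is dropped in the standard sample-size formula.)
δ = d·√n ⇒ n = (δ/d)² = (3.886 / 0.5360)² = 52.58.
Round up to the next whole unit.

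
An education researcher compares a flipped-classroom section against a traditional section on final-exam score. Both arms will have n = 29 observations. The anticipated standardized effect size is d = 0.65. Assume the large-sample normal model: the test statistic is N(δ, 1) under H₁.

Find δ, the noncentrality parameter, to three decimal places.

δ ≈ 2.475

δ = d·√(n/2) = 0.65 × √(29/2) = 2.4751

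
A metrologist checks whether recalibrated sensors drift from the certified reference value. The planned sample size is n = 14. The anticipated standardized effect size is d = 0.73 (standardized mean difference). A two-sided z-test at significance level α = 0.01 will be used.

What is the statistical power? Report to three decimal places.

Power ≈ 0.562

Noncentrality parameter: δ = d·√n = 0.73 × √14 = 2.7314
Critical value for a two-sided test at α = 0.01: z_{α/2} = 2.576.
Power = Φ(δ − 2.576) + Φ(−δ − 2.576) = Φ(0.156) + Φ(-5.307) = 0.5618 + 0.0000 = 0.5618.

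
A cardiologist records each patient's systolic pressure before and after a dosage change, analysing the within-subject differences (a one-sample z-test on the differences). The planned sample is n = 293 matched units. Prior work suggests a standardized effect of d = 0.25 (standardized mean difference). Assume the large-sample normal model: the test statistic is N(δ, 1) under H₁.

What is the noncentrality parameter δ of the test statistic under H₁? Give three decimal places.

δ ≈ 4.279

The noncentrality parameter scales effect size by the design's sample-size factor: δ = d·√n = 0.25 × √293 = 4.2793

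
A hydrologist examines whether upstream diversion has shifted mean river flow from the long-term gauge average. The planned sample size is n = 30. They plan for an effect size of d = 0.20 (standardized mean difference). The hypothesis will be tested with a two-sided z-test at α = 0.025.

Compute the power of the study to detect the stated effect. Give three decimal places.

Noncentrality parameter: δ = d·√n = 0.20 × √30 = 1.0954
Two-sided α = 0.025 → critical value z_{0.0125} = 2.241.
Power = Φ(δ − 2.241) + Φ(−δ − 2.241) = Φ(-1.146) + Φ(-3.337) = 0.1259 + 0.0004 = 0.1263.

Power ≈ 0.126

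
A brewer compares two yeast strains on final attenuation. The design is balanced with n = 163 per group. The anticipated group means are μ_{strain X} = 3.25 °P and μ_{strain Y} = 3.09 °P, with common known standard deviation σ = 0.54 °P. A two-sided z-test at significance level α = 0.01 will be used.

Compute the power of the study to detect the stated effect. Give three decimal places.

Standardized effect: d = |μ_{strain X} − μ_{strain Y}| / σ = |3.25 − 3.09| / 0.54 = 0.2963
Noncentrality parameter: δ = d·√(n/2) = 0.2963 × √(163/2) = 2.6749
Critical value for a two-sided test at α = 0.01: z_{α/2} = 2.576.
Power = Φ(δ − 2.576) + Φ(−δ − 2.576) = Φ(0.099) + Φ(-5.251) = 0.5395 + 0.0000 = 0.5395.

Power ≈ 0.539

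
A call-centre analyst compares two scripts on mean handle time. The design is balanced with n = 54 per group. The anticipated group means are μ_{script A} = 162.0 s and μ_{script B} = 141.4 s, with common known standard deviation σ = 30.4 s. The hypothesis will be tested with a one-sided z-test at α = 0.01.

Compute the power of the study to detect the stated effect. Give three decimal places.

Power ≈ 0.884

Standardized effect: d = |μ_{script A} − μ_{script B}| / σ = |162.0 − 141.4| / 30.4 = 0.6776
Noncentrality parameter: δ = d·√(n/2) = 0.6776 × √(54/2) = 3.5211
One-sided α = 0.01 → critical value z_{0.01} = 2.326.
Power = P(Z > 2.326 − δ) = Φ(1.195) = 0.8839.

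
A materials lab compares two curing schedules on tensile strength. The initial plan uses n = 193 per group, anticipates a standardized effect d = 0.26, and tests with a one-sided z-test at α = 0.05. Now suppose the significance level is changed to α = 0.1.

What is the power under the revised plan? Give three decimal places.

Power ≈ 0.898

δ = d·√(n/2) = 0.26 × √(193/2) = 2.5541 (unchanged). New critical value: z_{0.1} = 1.282.
Revised power = Φ(δ − 1.282) = Φ(1.273) = 0.8984.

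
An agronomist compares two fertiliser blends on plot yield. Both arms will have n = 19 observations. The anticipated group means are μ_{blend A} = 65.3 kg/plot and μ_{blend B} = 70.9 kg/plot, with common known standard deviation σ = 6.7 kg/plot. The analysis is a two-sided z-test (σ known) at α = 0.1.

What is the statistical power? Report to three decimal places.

Power ≈ 0.824

Standardized effect: d = |μ_{blend A} − μ_{blend B}| / σ = |65.3 − 70.9| / 6.7 = 0.8358
Noncentrality parameter: δ = d·√(n/2) = 0.8358 × √(19/2) = 2.5762
Critical value for a two-sided test at α = 0.1: z_{α/2} = 1.645.
Power = Φ(δ − 1.645) + Φ(−δ − 1.645) = Φ(0.931) + Φ(-4.221) = 0.8242 + 0.0000 = 0.8242.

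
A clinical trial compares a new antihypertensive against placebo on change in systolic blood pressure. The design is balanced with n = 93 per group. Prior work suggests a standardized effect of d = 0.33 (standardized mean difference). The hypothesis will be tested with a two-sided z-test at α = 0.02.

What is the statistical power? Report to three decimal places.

Power ≈ 0.470

Noncentrality parameter: δ = d·√(n/2) = 0.33 × √(93/2) = 2.2503
Critical value for a two-sided test at α = 0.02: z_{α/2} = 2.326.
Power = Φ(δ − 2.326) + Φ(−δ − 2.326) = Φ(-0.076) + Φ(-4.577) = 0.4697 + 0.0000 = 0.4697.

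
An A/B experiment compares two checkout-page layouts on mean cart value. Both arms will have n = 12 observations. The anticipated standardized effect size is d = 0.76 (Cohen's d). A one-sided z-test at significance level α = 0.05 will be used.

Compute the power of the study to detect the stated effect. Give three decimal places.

Power ≈ 0.586

Noncentrality parameter: δ = d·√(n/2) = 0.76 × √(12/2) = 1.8616
Critical value for a one-sided test at α = 0.05: z_α = 1.645.
Power = Φ(δ − 1.645) = Φ(0.217) = 0.5858.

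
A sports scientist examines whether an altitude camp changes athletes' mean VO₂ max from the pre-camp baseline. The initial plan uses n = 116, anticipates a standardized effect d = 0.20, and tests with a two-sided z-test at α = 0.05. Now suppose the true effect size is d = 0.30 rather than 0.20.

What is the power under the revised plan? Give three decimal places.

With d = 0.30: δ = d·√n = 0.30 × √116 = 3.2311. Critical value z_{0.025} = 1.960.
Revised power = Φ(δ − 1.960) + Φ(−δ − 1.960) = Φ(1.271) + Φ(-5.191) = 0.8982 + 0.0000 = 0.8982.

Power ≈ 0.898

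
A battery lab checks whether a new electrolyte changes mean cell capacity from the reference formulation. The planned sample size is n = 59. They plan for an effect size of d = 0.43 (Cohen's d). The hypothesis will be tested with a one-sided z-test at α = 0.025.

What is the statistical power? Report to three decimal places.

Noncentrality parameter: δ = d·√n = 0.43 × √59 = 3.3029
One-sided α = 0.025 → critical value z_{0.025} = 1.960.
Power = Φ(δ − 1.960) = Φ(1.343) = 0.9104.

Power ≈ 0.910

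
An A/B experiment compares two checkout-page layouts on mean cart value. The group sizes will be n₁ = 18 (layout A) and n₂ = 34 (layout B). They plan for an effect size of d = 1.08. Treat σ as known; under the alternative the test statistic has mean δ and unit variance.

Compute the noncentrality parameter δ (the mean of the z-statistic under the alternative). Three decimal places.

δ ≈ 3.705

δ = d / √(1/n₁ + 1/n₂) = 1.08 / √(1/18 + 1/34) = 3.7051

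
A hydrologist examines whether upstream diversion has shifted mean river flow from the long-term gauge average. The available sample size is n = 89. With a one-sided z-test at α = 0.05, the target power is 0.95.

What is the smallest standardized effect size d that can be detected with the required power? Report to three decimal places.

Required noncentrality: δ = z_{0.05} + z_{0.05} = 1.645 + 1.645 = 3.290.
δ = d·√n ⇒ d = δ/√n = 3.290/√89 = 0.3487.

d ≈ 0.349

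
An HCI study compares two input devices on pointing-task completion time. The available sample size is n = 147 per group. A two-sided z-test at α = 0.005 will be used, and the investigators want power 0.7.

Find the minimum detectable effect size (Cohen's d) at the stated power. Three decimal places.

d ≈ 0.389

Need Φ(δ − 2.807) = 0.7, so δ = 2.807 + 0.524 = 3.331.
(Lower-tail contribution to power is negligible for δ > 0.)
δ = d·√(n/2) ⇒ d = δ/√(n/2) = 3.331/√(147/2) = 0.3886.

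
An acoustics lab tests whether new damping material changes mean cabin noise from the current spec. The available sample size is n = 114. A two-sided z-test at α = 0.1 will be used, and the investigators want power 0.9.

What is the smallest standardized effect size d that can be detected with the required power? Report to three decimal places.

Required noncentrality: δ = z_{0.05} + z_{0.10} = 1.645 + 1.282 = 2.926.
(The second rejection-region term Φ(−δ − z_{α/2}) is negligible and dropped.)
δ = d·√n ⇒ d = δ/√n = 2.926/√114 = 0.2741.

d ≈ 0.274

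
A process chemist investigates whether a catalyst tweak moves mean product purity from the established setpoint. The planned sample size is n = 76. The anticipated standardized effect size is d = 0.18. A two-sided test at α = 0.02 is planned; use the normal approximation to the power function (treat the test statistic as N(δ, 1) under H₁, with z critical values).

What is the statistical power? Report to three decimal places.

Noncentrality parameter: δ = d·√n = 0.18 × √76 = 1.5692
Two-sided α = 0.02 → critical value z_{0.01} = 2.326.
Power = Φ(δ − 2.326) + Φ(−δ − 2.326) = Φ(-0.757) + Φ(-3.896) = 0.2245 + 0.0000 = 0.2245.

Power ≈ 0.225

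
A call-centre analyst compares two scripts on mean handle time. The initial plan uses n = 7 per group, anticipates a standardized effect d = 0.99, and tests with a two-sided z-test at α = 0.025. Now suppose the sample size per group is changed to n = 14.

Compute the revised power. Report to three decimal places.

Power ≈ 0.647

With n = 14 per group: δ = d·√(n/2) = 0.99 × √(14/2) = 2.6193. Critical value z_{0.0125} = 2.241.
Revised power = Φ(δ − 2.241) + Φ(−δ − 2.241) = Φ(0.378) + Φ(-4.861) = 0.6472 + 0.0000 = 0.6472.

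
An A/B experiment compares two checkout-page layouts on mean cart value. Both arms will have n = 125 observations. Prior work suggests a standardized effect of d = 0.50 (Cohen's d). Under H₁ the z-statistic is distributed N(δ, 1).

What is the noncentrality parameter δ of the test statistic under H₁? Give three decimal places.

δ ≈ 3.953

δ = d·√(n/2) = 0.50 × √(125/2) = 3.9528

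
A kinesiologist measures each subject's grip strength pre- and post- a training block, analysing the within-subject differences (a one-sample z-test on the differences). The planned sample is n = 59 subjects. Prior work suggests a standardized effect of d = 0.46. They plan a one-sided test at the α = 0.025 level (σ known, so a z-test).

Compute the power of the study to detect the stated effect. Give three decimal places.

Power ≈ 0.942

Noncentrality parameter: δ = d·√n = 0.46 × √59 = 3.5333
One-sided α = 0.025 → critical value z_{0.025} = 1.960.
Power = P(Z > 1.960 − δ) = Φ(1.573) = 0.9422.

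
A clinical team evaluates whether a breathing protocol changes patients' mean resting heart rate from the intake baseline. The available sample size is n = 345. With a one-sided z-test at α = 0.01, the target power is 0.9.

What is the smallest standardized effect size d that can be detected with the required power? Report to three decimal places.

Required noncentrality: δ = z_{0.01} + z_{0.10} = 2.326 + 1.282 = 3.608.
δ = d·√n ⇒ d = δ/√n = 3.608/√345 = 0.1942.

d ≈ 0.194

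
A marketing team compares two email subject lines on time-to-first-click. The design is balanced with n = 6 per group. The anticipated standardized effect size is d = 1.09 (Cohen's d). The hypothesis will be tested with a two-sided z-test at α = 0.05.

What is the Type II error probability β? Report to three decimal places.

β ≈ 0.529

Noncentrality parameter: δ = d·√(n/2) = 1.09 × √(6/2) = 1.8879
Critical value for a two-sided test at α = 0.05: z_{α/2} = 1.960.
Power = Φ(δ − 1.960) + Φ(−δ − 1.960) = Φ(-0.072) + Φ(-3.848) = 0.4713 + 0.0001 = 0.4713.
Type II error: β = 1 − power = 1 − 0.4713 = 0.5287.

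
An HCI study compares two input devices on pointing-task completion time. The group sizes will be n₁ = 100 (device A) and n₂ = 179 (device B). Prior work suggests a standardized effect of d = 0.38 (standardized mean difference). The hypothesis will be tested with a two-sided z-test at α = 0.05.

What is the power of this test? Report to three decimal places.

Power ≈ 0.861

Noncentrality parameter: δ = d / √(1/n₁ + 1/n₂) = 0.38 / √(1/100 + 1/179) = 3.0437
Critical value for a two-sided test at α = 0.05: z_{α/2} = 1.960.
Power = Φ(δ − 1.960) + Φ(−δ − 1.960) = Φ(1.084) + Φ(-5.004) = 0.8608 + 0.0000 = 0.8608.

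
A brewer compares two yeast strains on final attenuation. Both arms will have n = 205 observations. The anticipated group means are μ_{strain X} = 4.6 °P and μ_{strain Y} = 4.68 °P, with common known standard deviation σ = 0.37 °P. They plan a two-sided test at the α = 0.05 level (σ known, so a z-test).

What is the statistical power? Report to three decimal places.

Power ≈ 0.591

Standardized effect: d = |μ_{strain X} − μ_{strain Y}| / σ = |4.6 − 4.68| / 0.37 = 0.2162
Noncentrality parameter: δ = d·√(n/2) = 0.2162 × √(205/2) = 2.1890
Critical value for a two-sided test at α = 0.05: z_{α/2} = 1.960.
Power = Φ(δ − 1.960) + Φ(−δ − 1.960) = Φ(0.229) + Φ(-4.149) = 0.5906 + 0.0000 = 0.5906.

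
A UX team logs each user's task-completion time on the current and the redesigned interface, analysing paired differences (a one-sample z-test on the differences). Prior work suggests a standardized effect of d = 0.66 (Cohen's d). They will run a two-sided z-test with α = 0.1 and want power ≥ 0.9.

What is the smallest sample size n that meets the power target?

n = 20

Set Φ(δ − 1.645) = 0.9; then δ − 1.645 = Φ⁻¹(0.9) = 1.282, giving δ = 2.926.
(The Φ(−δ − z_{α/2}) term is vanishingly small for δ > 0 and is dropped in the standard sample-size formula.)
δ = d·√n ⇒ n = (δ/d)² = (2.926 / 0.66)² = 19.66.
Rounding up, n = 20.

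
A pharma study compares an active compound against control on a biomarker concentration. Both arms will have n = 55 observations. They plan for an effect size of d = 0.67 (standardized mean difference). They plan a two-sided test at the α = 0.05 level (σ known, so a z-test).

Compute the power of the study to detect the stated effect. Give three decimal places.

Noncentrality parameter: δ = d·√(n/2) = 0.67 × √(55/2) = 3.5135
Two-sided α = 0.05 → critical value z_{0.025} = 1.960.
Power = Φ(δ − 1.960) + Φ(−δ − 1.960) = Φ(1.554) + Φ(-5.473) = 0.9399 + 0.0000 = 0.9399.

Power ≈ 0.940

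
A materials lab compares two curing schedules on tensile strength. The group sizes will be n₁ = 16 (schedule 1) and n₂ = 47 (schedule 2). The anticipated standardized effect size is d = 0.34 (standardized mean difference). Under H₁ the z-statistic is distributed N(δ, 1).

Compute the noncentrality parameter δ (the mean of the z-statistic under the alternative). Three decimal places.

The noncentrality parameter scales effect size by the design's sample-size factor: δ = d / √(1/n₁ + 1/n₂) = 0.34 / √(1/16 + 1/47) = 1.1747

δ ≈ 1.175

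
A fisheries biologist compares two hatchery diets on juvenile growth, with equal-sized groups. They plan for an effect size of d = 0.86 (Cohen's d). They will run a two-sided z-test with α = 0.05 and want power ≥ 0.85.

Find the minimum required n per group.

Set Φ(δ − 1.960) = 0.85; then δ − 1.960 = Φ⁻¹(0.85) = 1.036, giving δ = 2.996.
(The Φ(−δ − z_{α/2}) term is vanishingly small for δ > 0 and is dropped in the standard sample-size formula.)
δ = d·√(n/2) ⇒ n = 2(δ/d)² = 2 × (2.996 / 0.86)² = 24.28.
Rounding up, n = 25 per group.

n = 25 per group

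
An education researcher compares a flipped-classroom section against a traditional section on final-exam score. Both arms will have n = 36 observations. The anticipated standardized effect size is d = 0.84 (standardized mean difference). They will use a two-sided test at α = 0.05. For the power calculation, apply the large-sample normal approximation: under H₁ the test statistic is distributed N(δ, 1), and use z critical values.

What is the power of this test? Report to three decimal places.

Power ≈ 0.946

Noncentrality parameter: δ = d·√(n/2) = 0.84 × √(36/2) = 3.5638
Two-sided α = 0.05 → critical value z_{0.025} = 1.960.
Power = Φ(δ − 1.960) + Φ(−δ − 1.960) = Φ(1.604) + Φ(-5.524) = 0.9456 + 0.0000 = 0.9456.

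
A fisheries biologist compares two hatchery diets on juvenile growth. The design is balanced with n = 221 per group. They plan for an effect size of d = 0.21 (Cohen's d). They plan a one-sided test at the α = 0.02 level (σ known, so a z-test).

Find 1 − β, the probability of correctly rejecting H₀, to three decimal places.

Power ≈ 0.561

Noncentrality parameter: δ = d·√(n/2) = 0.21 × √(221/2) = 2.2075
One-sided α = 0.02 → critical value z_{0.02} = 2.054.
Power = P(Z > 2.054 − δ) = Φ(0.154) = 0.5611.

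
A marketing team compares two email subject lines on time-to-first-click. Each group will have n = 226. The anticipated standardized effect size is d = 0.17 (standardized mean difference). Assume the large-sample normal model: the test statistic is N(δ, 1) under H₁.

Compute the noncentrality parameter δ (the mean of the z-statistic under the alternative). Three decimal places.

The noncentrality parameter scales effect size by the design's sample-size factor: δ = d·√(n/2) = 0.17 × √(226/2) = 1.8071

δ ≈ 1.807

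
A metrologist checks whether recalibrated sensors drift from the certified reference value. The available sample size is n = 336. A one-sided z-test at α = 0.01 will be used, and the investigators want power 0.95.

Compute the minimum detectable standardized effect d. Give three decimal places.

d ≈ 0.217

Need Φ(δ − 2.326) = 0.95, so δ = 2.326 + 1.645 = 3.971.
δ = d·√n ⇒ d = δ/√n = 3.971/√336 = 0.2166.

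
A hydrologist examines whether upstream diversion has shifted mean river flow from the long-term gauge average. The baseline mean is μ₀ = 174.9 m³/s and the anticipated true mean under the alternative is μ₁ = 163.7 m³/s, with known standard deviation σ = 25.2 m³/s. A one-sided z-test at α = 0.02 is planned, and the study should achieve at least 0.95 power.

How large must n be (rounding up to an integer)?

n = 70

Standardized effect: d = |μ₁ − μ₀| / σ = |163.7 − 174.9| / 25.2 = 0.4444
Set Φ(δ − 2.054) = 0.95; then δ − 2.054 = Φ⁻¹(0.95) = 1.645, giving δ = 3.699.
δ = d·√n ⇒ n = (δ/d)² = (3.699 / 0.4444)² = 69.25.
Round up to the next whole unit.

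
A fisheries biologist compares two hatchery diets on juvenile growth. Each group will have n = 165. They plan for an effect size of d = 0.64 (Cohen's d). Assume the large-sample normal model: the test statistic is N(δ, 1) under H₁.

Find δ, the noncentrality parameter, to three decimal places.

δ ≈ 5.813

δ = d·√(n/2) = 0.64 × √(165/2) = 5.8131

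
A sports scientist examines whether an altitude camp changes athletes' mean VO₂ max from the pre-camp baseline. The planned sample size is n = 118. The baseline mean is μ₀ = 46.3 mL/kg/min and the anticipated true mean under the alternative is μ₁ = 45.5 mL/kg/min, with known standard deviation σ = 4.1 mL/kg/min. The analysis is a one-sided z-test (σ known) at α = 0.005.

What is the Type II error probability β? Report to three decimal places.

Standardized effect: d = |μ₁ − μ₀| / σ = |45.5 − 46.3| / 4.1 = 0.1951
Noncentrality parameter: λ = d·√n = 0.1951 × √118 = 2.1196
Critical value for a one-sided test at α = 0.005: z_α = 2.576.
Power = Φ(λ − 2.576) = Φ(-0.456) = 0.3241.
Type II error: β = 1 − power = 1 − 0.3241 = 0.6759.

β ≈ 0.676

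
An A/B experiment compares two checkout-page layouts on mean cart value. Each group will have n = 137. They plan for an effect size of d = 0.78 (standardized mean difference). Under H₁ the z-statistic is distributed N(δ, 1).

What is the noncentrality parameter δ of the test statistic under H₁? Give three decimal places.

δ ≈ 6.456

δ = d·√(n/2) = 0.78 × √(137/2) = 6.4556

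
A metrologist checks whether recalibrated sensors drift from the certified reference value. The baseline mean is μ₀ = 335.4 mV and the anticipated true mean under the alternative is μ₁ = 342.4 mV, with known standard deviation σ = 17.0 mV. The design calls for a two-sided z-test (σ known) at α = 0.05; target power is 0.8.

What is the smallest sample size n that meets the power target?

Standardized effect: d = |μ₁ − μ₀| / σ = |342.4 − 335.4| / 17.0 = 0.4118
For power 0.8 need Φ(δ − z_{0.025}) = 0.8, so δ = z_{0.025} + z_{0.20} = 1.960 + 0.842 = 2.802.
(For δ > 0 the lower-tail rejection region contributes negligibly to power, so the one-term inversion is standard.)
δ = d·√n ⇒ n = (δ/d)² = (2.802 / 0.4118)² = 46.29.
Round up to the next whole unit.

n = 47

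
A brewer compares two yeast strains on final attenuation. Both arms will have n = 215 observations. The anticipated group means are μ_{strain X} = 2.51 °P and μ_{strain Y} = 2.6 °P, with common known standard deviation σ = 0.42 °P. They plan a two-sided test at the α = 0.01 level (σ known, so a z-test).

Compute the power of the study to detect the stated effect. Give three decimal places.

Power ≈ 0.362

Standardized effect: d = |μ_{strain X} − μ_{strain Y}| / σ = |2.51 − 2.6| / 0.42 = 0.2143
Noncentrality parameter: δ = d·√(n/2) = 0.2143 × √(215/2) = 2.2218
Critical value for a two-sided test at α = 0.01: z_{α/2} = 2.576.
Power = Φ(δ − 2.576) + Φ(−δ − 2.576) = Φ(-0.354) + Φ(-4.798) = 0.3616 + 0.0000 = 0.3616.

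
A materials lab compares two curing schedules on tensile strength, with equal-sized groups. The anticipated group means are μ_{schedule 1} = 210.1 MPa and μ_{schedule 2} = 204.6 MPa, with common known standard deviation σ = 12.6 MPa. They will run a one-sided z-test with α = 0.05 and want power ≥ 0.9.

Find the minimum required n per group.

n = 90 per group

Standardized effect: d = |μ_{schedule 1} − μ_{schedule 2}| / σ = |210.1 − 204.6| / 12.6 = 0.4365
For power 0.9 need Φ(δ − z_{0.05}) = 0.9, so δ = z_{0.05} + z_{0.10} = 1.645 + 1.282 = 2.926.
δ = d·√(n/2) ⇒ n = 2(δ/d)² = 2 × (2.926 / 0.4365)² = 89.89.
Round up to the next whole unit.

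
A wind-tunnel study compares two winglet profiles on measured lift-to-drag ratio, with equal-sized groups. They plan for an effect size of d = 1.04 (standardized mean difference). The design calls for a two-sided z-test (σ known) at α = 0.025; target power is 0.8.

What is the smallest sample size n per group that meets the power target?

Set Φ(δ − 2.241) = 0.8; then δ − 2.241 = Φ⁻¹(0.8) = 0.842, giving δ = 3.083.
(The Φ(−δ − z_{α/2}) term is vanishingly small for δ > 0 and is dropped in the standard sample-size formula.)
δ = d·√(n/2) ⇒ n = 2(δ/d)² = 2 × (3.083 / 1.04)² = 17.58.
Round up to the next whole unit.

n = 18 per group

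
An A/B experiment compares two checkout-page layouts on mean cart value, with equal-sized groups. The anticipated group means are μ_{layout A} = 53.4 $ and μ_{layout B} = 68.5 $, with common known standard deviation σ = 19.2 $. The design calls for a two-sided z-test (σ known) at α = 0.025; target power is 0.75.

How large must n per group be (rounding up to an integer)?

n = 28 per group

Standardized effect: d = |μ_{layout A} − μ_{layout B}| / σ = |53.4 − 68.5| / 19.2 = 0.7865
Set Φ(δ − 2.241) = 0.75; then δ − 2.241 = Φ⁻¹(0.75) = 0.674, giving δ = 2.916.
(The Φ(−δ − z_{α/2}) term is vanishingly small for δ > 0 and is dropped in the standard sample-size formula.)
δ = d·√(n/2) ⇒ n = 2(δ/d)² = 2 × (2.916 / 0.7865)² = 27.49.
Rounding up, n = 28 per group.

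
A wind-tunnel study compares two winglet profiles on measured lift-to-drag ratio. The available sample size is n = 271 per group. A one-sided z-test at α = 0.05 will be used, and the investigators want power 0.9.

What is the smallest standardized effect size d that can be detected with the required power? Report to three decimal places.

Required noncentrality: δ = z_{0.05} + z_{0.10} = 1.645 + 1.282 = 2.926.
δ = d·√(n/2) ⇒ d = δ/√(n/2) = 2.926/√(271/2) = 0.2514.

d ≈ 0.251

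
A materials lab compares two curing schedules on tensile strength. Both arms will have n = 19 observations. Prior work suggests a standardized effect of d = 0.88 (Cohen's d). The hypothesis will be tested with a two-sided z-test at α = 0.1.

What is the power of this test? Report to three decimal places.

Noncentrality parameter: δ = d·√(n/2) = 0.88 × √(19/2) = 2.7123
Two-sided α = 0.1 → critical value z_{0.05} = 1.645.
Power = Φ(δ − 1.645) + Φ(−δ − 1.645) = Φ(1.067) + Φ(-4.357) = 0.8571 + 0.0000 = 0.8571.

Power ≈ 0.857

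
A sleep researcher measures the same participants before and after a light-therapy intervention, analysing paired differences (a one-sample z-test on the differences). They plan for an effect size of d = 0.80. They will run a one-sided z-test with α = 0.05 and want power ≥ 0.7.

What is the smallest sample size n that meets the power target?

For power 0.7 need Φ(δ − z_{0.05}) = 0.7, so δ = z_{0.05} + z_{0.30} = 1.645 + 0.524 = 2.169.
δ = d·√n ⇒ n = (δ/d)² = (2.169 / 0.80)² = 7.35.
Rounding up, n = 8.

n = 8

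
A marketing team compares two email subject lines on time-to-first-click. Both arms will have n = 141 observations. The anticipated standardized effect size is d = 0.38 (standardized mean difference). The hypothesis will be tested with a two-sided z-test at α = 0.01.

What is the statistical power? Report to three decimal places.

Noncentrality parameter: δ = d·√(n/2) = 0.38 × √(141/2) = 3.1906
Critical value for a two-sided test at α = 0.01: z_{α/2} = 2.576.
Power = Φ(δ − 2.576) + Φ(−δ − 2.576) = Φ(0.615) + Φ(-5.766) = 0.7307 + 0.0000 = 0.7307.

Power ≈ 0.731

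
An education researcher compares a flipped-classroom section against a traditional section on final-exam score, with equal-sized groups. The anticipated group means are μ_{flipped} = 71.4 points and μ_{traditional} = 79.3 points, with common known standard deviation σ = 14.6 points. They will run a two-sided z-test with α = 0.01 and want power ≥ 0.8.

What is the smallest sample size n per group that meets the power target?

n = 80 per group

Standardized effect: d = |μ_{flipped} − μ_{traditional}| / σ = |71.4 − 79.3| / 14.6 = 0.5411
For power 0.8 need Φ(δ − z_{0.005}) = 0.8, so δ = z_{0.005} + z_{0.20} = 2.576 + 0.842 = 3.417.
(For δ > 0 the lower-tail rejection region contributes negligibly to power, so the one-term inversion is standard.)
δ = d·√(n/2) ⇒ n = 2(δ/d)² = 2 × (3.417 / 0.5411)² = 79.78.
Round up to the next whole unit.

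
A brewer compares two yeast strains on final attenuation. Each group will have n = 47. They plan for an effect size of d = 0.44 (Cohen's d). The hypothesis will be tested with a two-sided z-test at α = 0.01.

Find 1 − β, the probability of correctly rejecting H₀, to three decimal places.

Noncentrality parameter: δ = d·√(n/2) = 0.44 × √(47/2) = 2.1330
Critical value for a two-sided test at α = 0.01: z_{α/2} = 2.576.
Power = Φ(δ − 2.576) + Φ(−δ − 2.576) = Φ(-0.443) + Φ(-4.709) = 0.3289 + 0.0000 = 0.3289.

Power ≈ 0.329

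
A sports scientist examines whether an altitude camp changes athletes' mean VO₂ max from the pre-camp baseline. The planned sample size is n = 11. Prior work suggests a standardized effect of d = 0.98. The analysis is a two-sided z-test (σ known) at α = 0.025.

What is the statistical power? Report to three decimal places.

Power ≈ 0.843

Noncentrality parameter: δ = d·√n = 0.98 × √11 = 3.2503
Critical value for a two-sided test at α = 0.025: z_{α/2} = 2.241.
Power = Φ(δ − 2.241) + Φ(−δ − 2.241) = Φ(1.009) + Φ(-5.492) = 0.8435 + 0.0000 = 0.8435.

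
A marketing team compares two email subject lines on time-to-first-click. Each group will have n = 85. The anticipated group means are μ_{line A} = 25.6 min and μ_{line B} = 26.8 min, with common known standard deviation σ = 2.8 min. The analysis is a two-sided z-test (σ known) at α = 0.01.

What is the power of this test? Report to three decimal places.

Standardized effect: d = |μ_{line A} − μ_{line B}| / σ = |25.6 − 26.8| / 2.8 = 0.4286
Noncentrality parameter: δ = d·√(n/2) = 0.4286 × √(85/2) = 2.7939
Two-sided α = 0.01 → critical value z_{0.005} = 2.576.
Power = Φ(δ − 2.576) + Φ(−δ − 2.576) = Φ(0.218) + Φ(-5.370) = 0.5863 + 0.0000 = 0.5863.

Power ≈ 0.586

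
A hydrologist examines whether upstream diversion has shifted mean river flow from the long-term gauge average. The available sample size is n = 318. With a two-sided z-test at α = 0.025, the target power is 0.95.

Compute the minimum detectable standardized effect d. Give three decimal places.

Required noncentrality: δ = z_{0.0125} + z_{0.05} = 2.241 + 1.645 = 3.886.
(The second rejection-region term Φ(−δ − z_{α/2}) is negligible and dropped.)
δ = d·√n ⇒ d = δ/√n = 3.886/√318 = 0.2179.

d ≈ 0.218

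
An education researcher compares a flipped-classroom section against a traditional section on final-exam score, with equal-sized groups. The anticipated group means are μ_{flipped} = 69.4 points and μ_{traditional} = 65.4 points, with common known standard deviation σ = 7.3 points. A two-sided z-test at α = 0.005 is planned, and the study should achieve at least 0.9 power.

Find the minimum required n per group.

Standardized effect: d = |μ_{flipped} − μ_{traditional}| / σ = |69.4 − 65.4| / 7.3 = 0.5479
Set Φ(δ − 2.807) = 0.9; then δ − 2.807 = Φ⁻¹(0.9) = 1.282, giving δ = 4.089.
(The Φ(−δ − z_{α/2}) term is vanishingly small for δ > 0 and is dropped in the standard sample-size formula.)
δ = d·√(n/2) ⇒ n = 2(δ/d)² = 2 × (4.089 / 0.5479)² = 111.35.
Round up to the next whole unit.

n = 112 per group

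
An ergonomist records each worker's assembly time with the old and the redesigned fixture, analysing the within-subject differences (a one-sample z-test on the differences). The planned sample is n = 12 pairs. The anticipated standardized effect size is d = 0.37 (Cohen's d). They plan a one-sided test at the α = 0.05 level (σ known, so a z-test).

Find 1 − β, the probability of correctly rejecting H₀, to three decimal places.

Noncentrality parameter: δ = d·√n = 0.37 × √12 = 1.2817
Critical value for a one-sided test at α = 0.05: z_α = 1.645.
Power = Φ(δ − 1.645) = Φ(-0.363) = 0.3583.

Power ≈ 0.358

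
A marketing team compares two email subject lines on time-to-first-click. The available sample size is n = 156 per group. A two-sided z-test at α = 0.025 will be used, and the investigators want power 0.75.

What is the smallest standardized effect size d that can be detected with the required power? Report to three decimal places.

d ≈ 0.330

Required noncentrality: δ = z_{0.0125} + z_{0.25} = 2.241 + 0.674 = 2.916.
(The second rejection-region term Φ(−δ − z_{α/2}) is negligible and dropped.)
δ = d·√(n/2) ⇒ d = δ/√(n/2) = 2.916/√(156/2) = 0.3302.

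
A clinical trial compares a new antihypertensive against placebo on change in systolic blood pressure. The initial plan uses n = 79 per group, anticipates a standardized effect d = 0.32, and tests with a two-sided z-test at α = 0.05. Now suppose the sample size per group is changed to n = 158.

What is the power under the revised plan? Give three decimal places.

Power ≈ 0.812

With n = 158 per group: δ = d·√(n/2) = 0.32 × √(158/2) = 2.8442. Critical value z_{0.025} = 1.960.
Revised power = Φ(δ − 1.960) + Φ(−δ − 1.960) = Φ(0.884) + Φ(-4.804) = 0.8117 + 0.0000 = 0.8117.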